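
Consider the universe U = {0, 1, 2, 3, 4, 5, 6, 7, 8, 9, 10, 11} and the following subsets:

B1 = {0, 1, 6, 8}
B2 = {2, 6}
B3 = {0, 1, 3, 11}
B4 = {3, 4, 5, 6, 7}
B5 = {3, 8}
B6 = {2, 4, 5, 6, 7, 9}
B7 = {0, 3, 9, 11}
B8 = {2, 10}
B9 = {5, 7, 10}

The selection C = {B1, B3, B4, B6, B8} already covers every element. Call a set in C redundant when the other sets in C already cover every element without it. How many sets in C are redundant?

Drop B1: 8 uncovered — not redundant.
Drop B3: 11 uncovered — not redundant.
Drop B4: the rest still cover every element — redundant.
Drop B6: 9 uncovered — not redundant.
Drop B8: 10 uncovered — not redundant.
1 redundant: B4.

1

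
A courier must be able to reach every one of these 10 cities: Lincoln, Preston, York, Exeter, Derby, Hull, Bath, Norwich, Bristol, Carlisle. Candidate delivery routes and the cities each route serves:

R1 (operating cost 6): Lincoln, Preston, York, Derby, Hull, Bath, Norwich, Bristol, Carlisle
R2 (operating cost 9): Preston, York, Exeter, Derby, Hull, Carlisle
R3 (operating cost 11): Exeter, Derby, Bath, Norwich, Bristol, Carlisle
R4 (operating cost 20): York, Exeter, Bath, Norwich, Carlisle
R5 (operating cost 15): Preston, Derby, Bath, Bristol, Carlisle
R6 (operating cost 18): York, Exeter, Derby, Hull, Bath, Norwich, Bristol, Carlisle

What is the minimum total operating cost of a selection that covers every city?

15

R1, R2 cover every city at operating cost 6 + 9 = 15.
Any cover uses at least 2 routes; among all covering selections none totals below 15.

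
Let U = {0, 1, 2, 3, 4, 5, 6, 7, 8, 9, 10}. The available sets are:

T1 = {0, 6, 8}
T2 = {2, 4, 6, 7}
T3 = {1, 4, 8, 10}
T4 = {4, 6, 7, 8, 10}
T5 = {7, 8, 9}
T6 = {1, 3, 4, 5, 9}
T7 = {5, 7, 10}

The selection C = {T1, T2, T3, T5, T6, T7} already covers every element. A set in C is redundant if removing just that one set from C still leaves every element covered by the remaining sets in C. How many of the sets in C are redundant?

Drop T1: 0 uncovered — not redundant.
Drop T2: 2 uncovered — not redundant.
Drop T3: the rest still cover every element — redundant.
Drop T5: the rest still cover every element — redundant.
Drop T6: 3 uncovered — not redundant.
Drop T7: the rest still cover every element — redundant.
3 redundant: T3, T5, T7.

3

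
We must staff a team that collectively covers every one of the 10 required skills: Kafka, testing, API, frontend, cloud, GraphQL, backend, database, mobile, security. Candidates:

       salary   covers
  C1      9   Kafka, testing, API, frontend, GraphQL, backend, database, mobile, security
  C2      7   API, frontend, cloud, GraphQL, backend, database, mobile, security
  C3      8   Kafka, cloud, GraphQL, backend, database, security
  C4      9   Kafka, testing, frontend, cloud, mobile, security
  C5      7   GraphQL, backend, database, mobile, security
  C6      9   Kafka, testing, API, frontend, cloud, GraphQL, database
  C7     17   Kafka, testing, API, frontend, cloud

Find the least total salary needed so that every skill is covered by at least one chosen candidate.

C1, C2 cover every skill at salary 9 + 7 = 16.
Any cover uses at least 2 candidates; among all covering selections none totals below 16.

16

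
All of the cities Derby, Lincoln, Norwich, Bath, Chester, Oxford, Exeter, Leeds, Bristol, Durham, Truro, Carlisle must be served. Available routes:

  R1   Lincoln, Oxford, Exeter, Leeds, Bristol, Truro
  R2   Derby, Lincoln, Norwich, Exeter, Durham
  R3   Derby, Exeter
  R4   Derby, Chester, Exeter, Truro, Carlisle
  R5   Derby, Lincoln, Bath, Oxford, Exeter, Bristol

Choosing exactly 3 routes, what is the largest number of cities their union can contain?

Choosing R1, R2, R4 covers {Derby, Lincoln, Norwich, Chester, Oxford, Exeter, Leeds, Bristol, Durham, Truro, Carlisle} — 11 cities.
No choice of 3 routes does better; here Bath is left uncovered.

11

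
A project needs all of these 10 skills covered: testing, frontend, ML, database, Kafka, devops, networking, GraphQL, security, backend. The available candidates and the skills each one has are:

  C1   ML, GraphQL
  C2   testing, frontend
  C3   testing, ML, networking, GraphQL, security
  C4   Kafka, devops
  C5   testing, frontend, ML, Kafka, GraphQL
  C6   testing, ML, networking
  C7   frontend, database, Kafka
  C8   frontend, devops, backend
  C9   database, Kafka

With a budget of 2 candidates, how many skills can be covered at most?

Choosing C3, C7 covers {testing, frontend, ML, database, Kafka, networking, GraphQL, security} — 8 skills.
No choice of 2 candidates does better; here devops, backend are left uncovered.

8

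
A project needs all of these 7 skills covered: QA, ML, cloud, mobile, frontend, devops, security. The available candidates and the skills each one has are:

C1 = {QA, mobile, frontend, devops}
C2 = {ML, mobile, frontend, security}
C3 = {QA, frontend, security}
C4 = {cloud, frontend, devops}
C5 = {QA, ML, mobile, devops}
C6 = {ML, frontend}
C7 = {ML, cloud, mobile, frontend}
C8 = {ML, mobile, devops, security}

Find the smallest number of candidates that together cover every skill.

C1, C2, C4 together cover {QA, ML, cloud, mobile, frontend, devops, security} — every skill.
No 2 of the 8 candidates cover everything (all 28 pairs fall short), so 3 is minimum.

3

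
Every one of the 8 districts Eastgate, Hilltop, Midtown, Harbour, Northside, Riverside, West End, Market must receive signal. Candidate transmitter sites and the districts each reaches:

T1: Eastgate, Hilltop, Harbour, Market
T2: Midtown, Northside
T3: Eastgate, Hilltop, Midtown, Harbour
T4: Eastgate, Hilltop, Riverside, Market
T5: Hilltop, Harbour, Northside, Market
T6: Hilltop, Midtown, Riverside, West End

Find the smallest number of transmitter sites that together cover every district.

T1, T2, T6 together cover {Eastgate, Hilltop, Midtown, Harbour, Northside, Riverside, West End, Market} — every district.
No 2 of the 6 transmitter sites cover everything (all 15 pairs fall short), so 3 is minimum.

3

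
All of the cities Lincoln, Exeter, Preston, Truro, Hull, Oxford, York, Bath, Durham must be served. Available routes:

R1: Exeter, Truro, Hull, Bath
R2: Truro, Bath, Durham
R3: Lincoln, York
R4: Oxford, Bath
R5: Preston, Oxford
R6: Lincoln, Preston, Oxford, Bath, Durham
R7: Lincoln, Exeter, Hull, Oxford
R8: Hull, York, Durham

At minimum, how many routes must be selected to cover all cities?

3

R1, R3, R6 together cover {Lincoln, Exeter, Preston, Truro, Hull, Oxford, York, Bath, Durham} — every city.
No 2 of the 8 routes cover everything (all 28 pairs fall short), so 3 is minimum.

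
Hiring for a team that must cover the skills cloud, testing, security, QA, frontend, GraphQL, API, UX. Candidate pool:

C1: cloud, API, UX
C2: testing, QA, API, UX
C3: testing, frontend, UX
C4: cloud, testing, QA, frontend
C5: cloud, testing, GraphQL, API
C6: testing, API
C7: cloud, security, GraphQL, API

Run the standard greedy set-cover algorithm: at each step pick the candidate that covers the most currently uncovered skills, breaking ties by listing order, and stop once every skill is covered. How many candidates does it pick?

3

Pick 1: C2 covers 4 new skills (testing, QA, API, UX).
Pick 2: C7 covers 3 new skills (cloud, security, GraphQL).
Pick 3: C3 covers 1 new skills (frontend).
Greedy uses 3 candidates.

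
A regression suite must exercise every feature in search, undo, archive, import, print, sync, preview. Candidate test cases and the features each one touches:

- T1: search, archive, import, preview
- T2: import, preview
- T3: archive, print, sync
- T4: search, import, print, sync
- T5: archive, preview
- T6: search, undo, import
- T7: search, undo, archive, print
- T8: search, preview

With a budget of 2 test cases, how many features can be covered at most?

6

Choosing T1, T3 covers {search, archive, import, print, sync, preview} — 6 features.
No choice of 2 test cases does better; here undo is left uncovered.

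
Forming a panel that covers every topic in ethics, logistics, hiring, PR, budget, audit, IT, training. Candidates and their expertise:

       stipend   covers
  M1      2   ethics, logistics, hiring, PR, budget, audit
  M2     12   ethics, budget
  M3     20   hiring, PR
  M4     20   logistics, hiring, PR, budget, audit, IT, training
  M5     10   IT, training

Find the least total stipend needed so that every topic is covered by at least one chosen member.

M1, M5 cover every topic at stipend 2 + 10 = 12.
Any cover uses at least 2 members; among all covering selections none totals below 12.

12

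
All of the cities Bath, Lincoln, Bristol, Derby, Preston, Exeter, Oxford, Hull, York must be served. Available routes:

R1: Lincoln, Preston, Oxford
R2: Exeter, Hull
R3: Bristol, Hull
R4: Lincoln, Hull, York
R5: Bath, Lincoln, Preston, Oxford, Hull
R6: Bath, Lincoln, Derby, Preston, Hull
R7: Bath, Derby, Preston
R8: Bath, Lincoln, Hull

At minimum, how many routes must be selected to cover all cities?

R1, R2, R3, R4, R6 together cover {Bath, Lincoln, Bristol, Derby, Preston, Exeter, Oxford, Hull, York} — every city.
No 4 of the 8 routes cover everything (all 70 size-4 selections fall short), so 5 is minimum.

5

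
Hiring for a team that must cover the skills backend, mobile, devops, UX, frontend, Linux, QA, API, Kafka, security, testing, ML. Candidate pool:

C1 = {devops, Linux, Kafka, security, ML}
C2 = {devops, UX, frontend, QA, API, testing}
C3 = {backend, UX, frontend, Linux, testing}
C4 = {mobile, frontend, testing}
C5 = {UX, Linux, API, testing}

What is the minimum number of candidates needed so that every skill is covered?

C1, C2, C3, C4 together cover {backend, mobile, devops, UX, frontend, Linux, QA, API, Kafka, security, testing, ML} — every skill.
No 3 of the 5 candidates cover everything (all 10 triples fall short), so 4 is minimum.

4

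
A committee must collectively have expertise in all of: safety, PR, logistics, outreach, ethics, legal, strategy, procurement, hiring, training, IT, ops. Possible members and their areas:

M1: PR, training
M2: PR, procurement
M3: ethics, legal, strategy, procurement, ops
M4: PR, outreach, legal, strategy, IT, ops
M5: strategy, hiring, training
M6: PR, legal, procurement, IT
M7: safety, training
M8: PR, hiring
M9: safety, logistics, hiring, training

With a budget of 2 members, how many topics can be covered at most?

Choosing M4, M9 covers {safety, PR, logistics, outreach, legal, strategy, hiring, training, IT, ops} — 10 topics.
No choice of 2 members does better; here ethics, procurement are left uncovered.

10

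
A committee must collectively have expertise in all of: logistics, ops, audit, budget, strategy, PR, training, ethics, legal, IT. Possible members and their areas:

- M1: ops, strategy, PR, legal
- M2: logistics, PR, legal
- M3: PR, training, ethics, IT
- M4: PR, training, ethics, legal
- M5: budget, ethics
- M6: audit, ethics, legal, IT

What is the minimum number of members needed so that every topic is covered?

M1, M2, M3, M5, M6 together cover {logistics, ops, audit, budget, strategy, PR, training, ethics, legal, IT} — every topic.
No 4 of the 6 members cover everything (all 15 size-4 selections fall short), so 5 is minimum.

5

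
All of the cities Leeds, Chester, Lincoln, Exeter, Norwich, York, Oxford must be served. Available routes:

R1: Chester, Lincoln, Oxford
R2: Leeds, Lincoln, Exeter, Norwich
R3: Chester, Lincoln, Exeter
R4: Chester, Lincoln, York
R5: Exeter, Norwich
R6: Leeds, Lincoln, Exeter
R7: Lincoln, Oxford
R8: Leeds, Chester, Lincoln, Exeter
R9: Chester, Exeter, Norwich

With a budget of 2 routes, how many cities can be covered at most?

6

Choosing R1, R2 covers {Leeds, Chester, Lincoln, Exeter, Norwich, Oxford} — 6 cities.
No choice of 2 routes does better; here York is left uncovered.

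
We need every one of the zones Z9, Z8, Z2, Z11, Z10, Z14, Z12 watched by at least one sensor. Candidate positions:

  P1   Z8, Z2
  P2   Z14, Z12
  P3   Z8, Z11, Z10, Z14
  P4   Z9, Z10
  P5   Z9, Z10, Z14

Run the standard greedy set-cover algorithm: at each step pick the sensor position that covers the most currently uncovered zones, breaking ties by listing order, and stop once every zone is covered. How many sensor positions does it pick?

4

Pick 1: P3 covers 4 new zones (Z8, Z11, Z10, Z14).
Pick 2: P1 covers 1 new zones (Z2).
Pick 3: P2 covers 1 new zones (Z12).
Pick 4: P4 covers 1 new zones (Z9).
Greedy uses 4 sensor positions.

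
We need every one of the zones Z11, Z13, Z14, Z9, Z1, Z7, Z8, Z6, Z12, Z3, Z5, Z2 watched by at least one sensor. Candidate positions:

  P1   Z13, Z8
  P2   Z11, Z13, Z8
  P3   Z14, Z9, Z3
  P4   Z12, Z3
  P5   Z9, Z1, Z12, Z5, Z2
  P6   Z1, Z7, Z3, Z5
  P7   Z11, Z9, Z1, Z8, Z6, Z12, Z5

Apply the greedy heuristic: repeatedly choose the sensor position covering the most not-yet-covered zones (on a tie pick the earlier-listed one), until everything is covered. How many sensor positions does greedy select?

Pick 1: P7 covers 7 new zones (Z11, Z9, Z1, Z8, Z6, Z12, Z5).
Pick 2: P3 covers 2 new zones (Z14, Z3).
Pick 3: P1 covers 1 new zones (Z13).
Pick 4: P5 covers 1 new zones (Z2).
Pick 5: P6 covers 1 new zones (Z7).
Greedy uses 5 sensor positions.

5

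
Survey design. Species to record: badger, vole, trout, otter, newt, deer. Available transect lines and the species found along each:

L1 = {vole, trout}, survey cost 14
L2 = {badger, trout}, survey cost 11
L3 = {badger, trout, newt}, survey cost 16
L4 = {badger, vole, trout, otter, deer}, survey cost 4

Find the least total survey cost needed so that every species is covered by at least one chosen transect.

20

L3, L4 cover every species at survey cost 16 + 4 = 20.
Any cover uses at least 2 transects; among all covering selections none totals below 20.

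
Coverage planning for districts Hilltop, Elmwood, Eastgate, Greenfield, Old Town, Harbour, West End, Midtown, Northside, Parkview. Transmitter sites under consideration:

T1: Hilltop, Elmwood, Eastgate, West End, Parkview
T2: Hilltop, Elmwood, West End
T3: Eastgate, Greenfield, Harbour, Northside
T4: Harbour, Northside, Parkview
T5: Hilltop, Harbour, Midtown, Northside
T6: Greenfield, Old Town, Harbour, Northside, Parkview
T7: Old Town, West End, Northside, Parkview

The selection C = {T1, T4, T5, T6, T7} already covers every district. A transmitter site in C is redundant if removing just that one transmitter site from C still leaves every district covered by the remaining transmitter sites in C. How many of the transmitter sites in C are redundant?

Drop T1: Elmwood, Eastgate uncovered — not redundant.
Drop T4: the rest still cover every district — redundant.
Drop T5: Midtown uncovered — not redundant.
Drop T6: Greenfield uncovered — not redundant.
Drop T7: the rest still cover every district — redundant.
2 redundant: T4, T7.

2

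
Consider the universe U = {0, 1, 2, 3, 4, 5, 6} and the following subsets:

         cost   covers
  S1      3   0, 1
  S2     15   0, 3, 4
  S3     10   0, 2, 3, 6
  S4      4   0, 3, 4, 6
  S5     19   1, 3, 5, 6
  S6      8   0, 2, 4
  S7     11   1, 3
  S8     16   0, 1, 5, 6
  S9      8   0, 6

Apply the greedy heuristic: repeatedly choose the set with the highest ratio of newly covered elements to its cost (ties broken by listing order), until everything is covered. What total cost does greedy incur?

Pick 1: S4 adds 4 new (0, 3, 4, 6) at cost 4 (ratio 4/4).
Pick 2: S1 adds 1 new (1) at cost 3 (ratio 1/3).
Pick 3: S6 adds 1 new (2) at cost 8 (ratio 1/8).
Pick 4: S8 adds 1 new (5) at cost 16 (ratio 1/16).
Greedy total cost: 4 + 3 + 8 + 16 = 31. (The true optimum is 27, so greedy overshoots here.)

31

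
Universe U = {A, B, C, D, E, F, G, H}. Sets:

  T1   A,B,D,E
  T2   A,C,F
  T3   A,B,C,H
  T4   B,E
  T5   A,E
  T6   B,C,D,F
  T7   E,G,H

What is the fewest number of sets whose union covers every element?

3

T1, T2, T7 together cover {A, B, C, D, E, F, G, H} — every element.
No 2 of the 7 sets cover everything (all 21 pairs fall short), so 3 is minimum.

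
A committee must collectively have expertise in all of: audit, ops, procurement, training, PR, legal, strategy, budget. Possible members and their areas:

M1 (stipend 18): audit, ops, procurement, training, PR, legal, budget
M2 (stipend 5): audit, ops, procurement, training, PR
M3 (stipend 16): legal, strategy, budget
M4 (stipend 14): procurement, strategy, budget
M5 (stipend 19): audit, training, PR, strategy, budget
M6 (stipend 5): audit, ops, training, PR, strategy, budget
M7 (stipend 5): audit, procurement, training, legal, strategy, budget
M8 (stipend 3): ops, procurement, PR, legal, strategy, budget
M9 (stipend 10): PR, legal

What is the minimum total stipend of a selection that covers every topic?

M2, M8 cover every topic at stipend 5 + 3 = 8.
Any cover uses at least 2 members; among all covering selections none totals below 8.

8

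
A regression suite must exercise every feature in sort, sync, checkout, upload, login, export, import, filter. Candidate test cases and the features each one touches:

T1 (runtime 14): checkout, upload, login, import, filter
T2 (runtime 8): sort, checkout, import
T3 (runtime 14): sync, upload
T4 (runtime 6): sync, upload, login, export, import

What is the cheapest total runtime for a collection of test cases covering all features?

28

T1, T2, T4 cover every feature at runtime 14 + 8 + 6 = 28.
Any cover uses at least 3 test cases; among all covering selections none totals below 28.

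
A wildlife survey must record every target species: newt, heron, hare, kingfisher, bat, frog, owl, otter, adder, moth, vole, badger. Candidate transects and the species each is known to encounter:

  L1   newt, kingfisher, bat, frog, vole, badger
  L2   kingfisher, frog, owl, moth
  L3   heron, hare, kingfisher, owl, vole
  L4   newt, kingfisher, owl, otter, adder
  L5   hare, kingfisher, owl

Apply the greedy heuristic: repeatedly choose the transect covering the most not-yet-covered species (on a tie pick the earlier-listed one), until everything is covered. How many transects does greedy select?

Pick 1: L1 covers 6 new species (newt, kingfisher, bat, frog, vole, badger).
Pick 2: L3 covers 3 new species (heron, hare, owl).
Pick 3: L4 covers 2 new species (otter, adder).
Pick 4: L2 covers 1 new species (moth).
Greedy uses 4 transects.

4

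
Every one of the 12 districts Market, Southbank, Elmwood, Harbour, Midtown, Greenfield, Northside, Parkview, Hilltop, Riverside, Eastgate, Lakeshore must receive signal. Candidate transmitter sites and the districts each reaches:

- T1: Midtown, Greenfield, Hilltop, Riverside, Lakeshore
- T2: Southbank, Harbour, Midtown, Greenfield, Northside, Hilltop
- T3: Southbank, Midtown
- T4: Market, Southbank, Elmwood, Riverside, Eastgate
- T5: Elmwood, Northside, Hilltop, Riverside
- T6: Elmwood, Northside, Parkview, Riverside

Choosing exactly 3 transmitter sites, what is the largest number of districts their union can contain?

11

Choosing T1, T2, T4 covers {Market, Southbank, Elmwood, Harbour, Midtown, Greenfield, Northside, Hilltop, Riverside, Eastgate, Lakeshore} — 11 districts.
No choice of 3 transmitter sites does better; here Parkview is left uncovered.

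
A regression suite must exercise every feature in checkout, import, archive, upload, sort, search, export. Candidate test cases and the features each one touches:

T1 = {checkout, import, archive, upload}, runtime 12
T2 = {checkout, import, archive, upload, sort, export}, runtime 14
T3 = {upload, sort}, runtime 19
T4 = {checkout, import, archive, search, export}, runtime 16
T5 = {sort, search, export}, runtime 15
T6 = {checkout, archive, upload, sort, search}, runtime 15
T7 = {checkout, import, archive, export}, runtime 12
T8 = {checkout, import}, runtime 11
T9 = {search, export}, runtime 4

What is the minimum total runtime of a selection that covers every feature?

18

T2, T9 cover every feature at runtime 14 + 4 = 18.
Any cover uses at least 2 test cases; among all covering selections none totals below 18.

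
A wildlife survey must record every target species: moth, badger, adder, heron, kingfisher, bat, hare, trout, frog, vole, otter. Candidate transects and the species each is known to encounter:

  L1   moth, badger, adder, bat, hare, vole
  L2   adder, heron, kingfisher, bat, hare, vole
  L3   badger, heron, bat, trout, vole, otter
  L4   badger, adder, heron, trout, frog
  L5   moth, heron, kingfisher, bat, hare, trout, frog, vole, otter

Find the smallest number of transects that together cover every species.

L1, L5 together cover {moth, badger, adder, heron, kingfisher, bat, hare, trout, frog, vole, otter} — every species.
No single transect contains all 11 species, so 2 is optimal.

2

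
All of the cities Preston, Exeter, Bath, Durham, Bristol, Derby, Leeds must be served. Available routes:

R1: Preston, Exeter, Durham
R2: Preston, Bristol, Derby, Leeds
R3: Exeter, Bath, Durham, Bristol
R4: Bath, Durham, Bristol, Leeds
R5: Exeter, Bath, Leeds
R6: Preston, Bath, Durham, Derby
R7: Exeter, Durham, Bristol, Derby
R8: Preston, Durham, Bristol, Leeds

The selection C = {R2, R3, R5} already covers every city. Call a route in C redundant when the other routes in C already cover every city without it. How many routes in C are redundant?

Drop R2: Preston, Derby uncovered — not redundant.
Drop R3: Durham uncovered — not redundant.
Drop R5: the rest still cover every city — redundant.
1 redundant: R5.

1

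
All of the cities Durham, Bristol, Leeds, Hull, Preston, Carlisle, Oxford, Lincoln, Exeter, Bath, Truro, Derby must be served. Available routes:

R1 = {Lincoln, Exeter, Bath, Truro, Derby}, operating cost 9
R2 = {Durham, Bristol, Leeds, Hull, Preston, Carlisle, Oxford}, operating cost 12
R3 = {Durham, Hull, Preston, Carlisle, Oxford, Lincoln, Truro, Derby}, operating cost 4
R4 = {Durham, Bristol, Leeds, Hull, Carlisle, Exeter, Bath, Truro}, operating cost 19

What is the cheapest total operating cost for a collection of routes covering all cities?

R1, R2 cover every city at operating cost 9 + 12 = 21.
Any cover uses at least 2 routes; among all covering selections none totals below 21.
Greedy by coverage-per-operating cost would pick R3, R1, R2 for 25 — worse than the optimum 21.

21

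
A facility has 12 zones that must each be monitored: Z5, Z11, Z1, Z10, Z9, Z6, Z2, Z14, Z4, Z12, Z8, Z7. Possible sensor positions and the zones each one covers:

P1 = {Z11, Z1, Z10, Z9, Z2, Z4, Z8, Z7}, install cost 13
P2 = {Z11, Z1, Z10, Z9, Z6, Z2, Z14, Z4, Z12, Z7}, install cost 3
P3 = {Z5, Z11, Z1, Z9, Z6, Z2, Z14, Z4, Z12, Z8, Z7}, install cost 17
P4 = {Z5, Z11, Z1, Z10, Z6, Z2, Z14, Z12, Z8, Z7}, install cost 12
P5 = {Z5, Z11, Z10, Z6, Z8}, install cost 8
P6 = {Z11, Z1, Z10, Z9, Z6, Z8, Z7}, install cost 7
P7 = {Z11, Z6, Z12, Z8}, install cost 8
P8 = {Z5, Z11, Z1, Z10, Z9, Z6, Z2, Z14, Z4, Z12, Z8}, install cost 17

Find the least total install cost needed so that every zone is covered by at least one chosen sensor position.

11

P2, P5 cover every zone at install cost 3 + 8 = 11.
Any cover uses at least 2 sensor positions; among all covering selections none totals below 11.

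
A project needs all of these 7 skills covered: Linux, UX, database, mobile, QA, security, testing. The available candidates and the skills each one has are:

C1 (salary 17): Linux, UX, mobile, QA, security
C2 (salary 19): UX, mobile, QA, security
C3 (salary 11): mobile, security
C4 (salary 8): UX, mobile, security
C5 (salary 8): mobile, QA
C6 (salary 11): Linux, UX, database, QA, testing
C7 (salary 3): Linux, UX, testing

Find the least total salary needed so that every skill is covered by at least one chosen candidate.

C4, C6 cover every skill at salary 8 + 11 = 19.
Any cover uses at least 2 candidates; among all covering selections none totals below 19.
Greedy by coverage-per-salary would pick C7, C4, C6 for 22 — worse than the optimum 19.

19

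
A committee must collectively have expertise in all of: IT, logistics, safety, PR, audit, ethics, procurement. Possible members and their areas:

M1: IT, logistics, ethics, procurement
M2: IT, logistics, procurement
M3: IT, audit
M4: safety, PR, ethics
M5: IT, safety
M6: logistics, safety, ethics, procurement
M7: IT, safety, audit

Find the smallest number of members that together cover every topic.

3

M1, M3, M4 together cover {IT, logistics, safety, PR, audit, ethics, procurement} — every topic.
No 2 of the 7 members cover everything (all 21 pairs fall short), so 3 is minimum.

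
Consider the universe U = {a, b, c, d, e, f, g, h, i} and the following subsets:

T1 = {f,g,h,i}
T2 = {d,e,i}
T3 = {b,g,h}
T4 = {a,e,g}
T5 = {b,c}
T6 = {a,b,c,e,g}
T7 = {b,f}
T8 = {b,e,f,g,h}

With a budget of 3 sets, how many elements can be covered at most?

9

Choosing T1, T2, T6 covers {a, b, c, d, e, f, g, h, i} — 9 elements.
That is all 9 elements.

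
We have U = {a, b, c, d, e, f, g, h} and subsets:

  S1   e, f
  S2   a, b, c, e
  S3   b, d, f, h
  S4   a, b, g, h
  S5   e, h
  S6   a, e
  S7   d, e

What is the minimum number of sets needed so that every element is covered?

S2, S3, S4 together cover {a, b, c, d, e, f, g, h} — every element.
No 2 of the 7 sets cover everything (all 21 pairs fall short), so 3 is minimum.

3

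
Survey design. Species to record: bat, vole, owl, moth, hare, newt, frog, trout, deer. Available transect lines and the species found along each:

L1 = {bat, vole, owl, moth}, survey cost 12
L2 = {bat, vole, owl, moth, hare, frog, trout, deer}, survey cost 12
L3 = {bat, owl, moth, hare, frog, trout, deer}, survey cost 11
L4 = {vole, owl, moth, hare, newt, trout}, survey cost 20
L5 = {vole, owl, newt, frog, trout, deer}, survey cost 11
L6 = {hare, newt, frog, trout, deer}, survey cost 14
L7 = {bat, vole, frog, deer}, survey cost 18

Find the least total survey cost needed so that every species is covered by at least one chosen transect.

22

L3, L5 cover every species at survey cost 11 + 11 = 22.
Any cover uses at least 2 transects; among all covering selections none totals below 22.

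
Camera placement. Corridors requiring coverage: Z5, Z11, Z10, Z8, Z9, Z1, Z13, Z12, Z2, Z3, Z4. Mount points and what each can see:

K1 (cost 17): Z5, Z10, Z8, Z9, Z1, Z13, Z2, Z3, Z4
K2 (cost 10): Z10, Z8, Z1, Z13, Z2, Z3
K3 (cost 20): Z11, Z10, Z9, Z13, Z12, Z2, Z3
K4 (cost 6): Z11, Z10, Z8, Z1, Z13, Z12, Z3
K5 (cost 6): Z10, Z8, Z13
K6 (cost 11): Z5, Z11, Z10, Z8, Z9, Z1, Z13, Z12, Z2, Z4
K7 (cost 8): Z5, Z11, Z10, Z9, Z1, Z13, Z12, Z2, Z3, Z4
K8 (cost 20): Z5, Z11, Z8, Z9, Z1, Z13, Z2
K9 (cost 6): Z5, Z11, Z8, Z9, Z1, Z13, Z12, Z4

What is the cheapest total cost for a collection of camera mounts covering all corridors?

K4, K7 cover every corridor at cost 6 + 8 = 14.
Any cover uses at least 2 camera mounts; among all covering selections none totals below 14.

14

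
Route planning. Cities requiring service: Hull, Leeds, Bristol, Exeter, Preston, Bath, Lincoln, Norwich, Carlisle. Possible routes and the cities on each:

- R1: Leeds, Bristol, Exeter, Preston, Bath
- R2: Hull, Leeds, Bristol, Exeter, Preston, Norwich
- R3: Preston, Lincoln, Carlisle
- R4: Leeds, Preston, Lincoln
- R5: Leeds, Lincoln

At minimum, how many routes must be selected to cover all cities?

3

R1, R2, R3 together cover {Hull, Leeds, Bristol, Exeter, Preston, Bath, Lincoln, Norwich, Carlisle} — every city.
No 2 of the 5 routes cover everything (all 10 pairs fall short), so 3 is minimum.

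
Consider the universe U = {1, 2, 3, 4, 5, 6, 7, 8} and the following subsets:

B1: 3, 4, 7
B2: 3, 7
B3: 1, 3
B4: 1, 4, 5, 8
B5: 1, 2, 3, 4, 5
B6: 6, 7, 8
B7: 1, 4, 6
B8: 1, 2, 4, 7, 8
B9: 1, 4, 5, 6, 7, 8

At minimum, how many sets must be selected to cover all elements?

B5, B6 together cover {1, 2, 3, 4, 5, 6, 7, 8} — every element.
No single set contains all 8 elements, so 2 is optimal.

2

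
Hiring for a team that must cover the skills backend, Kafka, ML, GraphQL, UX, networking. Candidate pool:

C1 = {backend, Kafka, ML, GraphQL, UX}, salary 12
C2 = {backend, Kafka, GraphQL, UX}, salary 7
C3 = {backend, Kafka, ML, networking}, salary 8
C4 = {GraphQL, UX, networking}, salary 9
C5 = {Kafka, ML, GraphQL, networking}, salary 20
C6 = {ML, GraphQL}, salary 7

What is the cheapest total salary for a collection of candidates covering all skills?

15

C2, C3 cover every skill at salary 7 + 8 = 15.
Any cover uses at least 2 candidates; among all covering selections none totals below 15.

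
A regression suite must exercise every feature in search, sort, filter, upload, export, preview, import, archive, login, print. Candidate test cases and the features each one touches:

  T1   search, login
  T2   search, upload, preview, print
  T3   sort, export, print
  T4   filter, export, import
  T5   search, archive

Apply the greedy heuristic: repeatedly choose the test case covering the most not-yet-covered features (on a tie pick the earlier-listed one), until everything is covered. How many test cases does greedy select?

Pick 1: T2 covers 4 new features (search, upload, preview, print).
Pick 2: T4 covers 3 new features (filter, export, import).
Pick 3: T1 covers 1 new features (login).
Pick 4: T3 covers 1 new features (sort).
Pick 5: T5 covers 1 new features (archive).
Greedy uses 5 test cases.

5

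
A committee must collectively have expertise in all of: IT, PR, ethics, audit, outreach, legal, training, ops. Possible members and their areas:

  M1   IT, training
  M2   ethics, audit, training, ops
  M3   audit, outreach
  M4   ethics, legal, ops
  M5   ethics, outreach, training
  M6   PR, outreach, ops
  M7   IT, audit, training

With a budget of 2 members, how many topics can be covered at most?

Choosing M2, M6 covers {PR, ethics, audit, outreach, training, ops} — 6 topics.
No choice of 2 members does better; here IT, legal are left uncovered.

6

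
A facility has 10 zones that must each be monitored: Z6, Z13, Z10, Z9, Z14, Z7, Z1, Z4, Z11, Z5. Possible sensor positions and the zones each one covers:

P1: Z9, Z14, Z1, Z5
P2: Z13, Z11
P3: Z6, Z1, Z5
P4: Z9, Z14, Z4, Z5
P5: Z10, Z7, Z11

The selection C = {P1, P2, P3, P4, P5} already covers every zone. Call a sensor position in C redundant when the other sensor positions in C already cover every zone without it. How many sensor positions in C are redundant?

Drop P1: the rest still cover every zone — redundant.
Drop P2: Z13 uncovered — not redundant.
Drop P3: Z6 uncovered — not redundant.
Drop P4: Z4 uncovered — not redundant.
Drop P5: Z10, Z7 uncovered — not redundant.
1 redundant: P1.

1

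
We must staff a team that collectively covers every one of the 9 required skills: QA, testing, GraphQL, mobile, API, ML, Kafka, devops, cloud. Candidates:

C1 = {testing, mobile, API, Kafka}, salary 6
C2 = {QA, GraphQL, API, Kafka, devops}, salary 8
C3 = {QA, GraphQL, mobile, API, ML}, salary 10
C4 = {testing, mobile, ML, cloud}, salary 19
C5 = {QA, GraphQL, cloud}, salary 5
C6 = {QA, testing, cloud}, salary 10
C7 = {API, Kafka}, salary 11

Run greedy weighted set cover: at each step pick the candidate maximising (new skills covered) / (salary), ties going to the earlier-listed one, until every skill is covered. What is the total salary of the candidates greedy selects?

Pick 1: C1 adds 4 new (testing, mobile, API, Kafka) at salary 6 (ratio 4/6).
Pick 2: C5 adds 3 new (QA, GraphQL, cloud) at salary 5 (ratio 3/5).
Pick 3: C2 adds 1 new (devops) at salary 8 (ratio 1/8).
Pick 4: C3 adds 1 new (ML) at salary 10 (ratio 1/10).
Greedy total salary: 6 + 5 + 8 + 10 = 29. (The true optimum is 27, so greedy overshoots here.)

29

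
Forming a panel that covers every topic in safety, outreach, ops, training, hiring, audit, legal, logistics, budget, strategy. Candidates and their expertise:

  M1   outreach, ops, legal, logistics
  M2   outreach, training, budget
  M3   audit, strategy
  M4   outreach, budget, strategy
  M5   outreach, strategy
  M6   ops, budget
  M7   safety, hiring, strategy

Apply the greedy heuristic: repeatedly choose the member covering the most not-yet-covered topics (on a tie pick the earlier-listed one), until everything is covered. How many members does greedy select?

4

Pick 1: M1 covers 4 new topics (outreach, ops, legal, logistics).
Pick 2: M7 covers 3 new topics (safety, hiring, strategy).
Pick 3: M2 covers 2 new topics (training, budget).
Pick 4: M3 covers 1 new topics (audit).
Greedy uses 4 members.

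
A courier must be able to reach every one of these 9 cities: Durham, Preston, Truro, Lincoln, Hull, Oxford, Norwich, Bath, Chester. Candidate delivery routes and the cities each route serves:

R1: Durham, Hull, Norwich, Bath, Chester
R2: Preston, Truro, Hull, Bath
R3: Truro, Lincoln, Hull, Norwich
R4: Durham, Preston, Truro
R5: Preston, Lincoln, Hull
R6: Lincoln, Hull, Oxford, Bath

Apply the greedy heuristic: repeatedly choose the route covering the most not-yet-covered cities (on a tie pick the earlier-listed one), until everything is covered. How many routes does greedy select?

Pick 1: R1 covers 5 new cities (Durham, Hull, Norwich, Bath, Chester).
Pick 2: R2 covers 2 new cities (Preston, Truro).
Pick 3: R6 covers 2 new cities (Lincoln, Oxford).
Greedy uses 3 routes.

3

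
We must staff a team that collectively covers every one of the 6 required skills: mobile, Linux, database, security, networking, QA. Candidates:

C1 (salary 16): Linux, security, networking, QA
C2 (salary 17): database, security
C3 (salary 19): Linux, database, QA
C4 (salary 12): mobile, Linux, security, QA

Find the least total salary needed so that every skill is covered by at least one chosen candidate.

45

C1, C2, C4 cover every skill at salary 16 + 17 + 12 = 45.
Any cover uses at least 3 candidates; among all covering selections none totals below 45.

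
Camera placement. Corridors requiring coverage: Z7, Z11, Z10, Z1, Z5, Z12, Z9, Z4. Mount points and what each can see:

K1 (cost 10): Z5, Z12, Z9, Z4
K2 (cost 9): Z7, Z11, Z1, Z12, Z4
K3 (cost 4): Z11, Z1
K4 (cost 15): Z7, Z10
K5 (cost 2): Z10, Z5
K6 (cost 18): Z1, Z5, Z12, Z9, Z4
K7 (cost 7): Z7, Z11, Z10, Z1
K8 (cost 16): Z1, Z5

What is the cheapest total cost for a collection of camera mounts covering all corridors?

K1, K7 cover every corridor at cost 10 + 7 = 17.
Any cover uses at least 2 camera mounts; among all covering selections none totals below 17.
Greedy by coverage-per-cost would pick K5, K2, K1 for 21 — worse than the optimum 17.

17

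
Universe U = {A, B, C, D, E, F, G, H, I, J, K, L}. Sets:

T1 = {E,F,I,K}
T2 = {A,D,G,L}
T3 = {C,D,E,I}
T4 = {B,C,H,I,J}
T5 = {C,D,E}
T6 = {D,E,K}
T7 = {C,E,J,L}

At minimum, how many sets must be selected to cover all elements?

T1, T2, T4 together cover {A, B, C, D, E, F, G, H, I, J, K, L} — every element.
No 2 of the 7 sets cover everything (all 21 pairs fall short), so 3 is minimum.

3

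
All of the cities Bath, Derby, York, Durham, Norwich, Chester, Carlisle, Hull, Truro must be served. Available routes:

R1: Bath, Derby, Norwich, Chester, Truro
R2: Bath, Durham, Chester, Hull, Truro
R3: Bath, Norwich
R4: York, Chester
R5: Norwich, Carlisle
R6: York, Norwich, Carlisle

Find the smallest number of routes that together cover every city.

3

R1, R2, R6 together cover {Bath, Derby, York, Durham, Norwich, Chester, Carlisle, Hull, Truro} — every city.
No 2 of the 6 routes cover everything (all 15 pairs fall short), so 3 is minimum.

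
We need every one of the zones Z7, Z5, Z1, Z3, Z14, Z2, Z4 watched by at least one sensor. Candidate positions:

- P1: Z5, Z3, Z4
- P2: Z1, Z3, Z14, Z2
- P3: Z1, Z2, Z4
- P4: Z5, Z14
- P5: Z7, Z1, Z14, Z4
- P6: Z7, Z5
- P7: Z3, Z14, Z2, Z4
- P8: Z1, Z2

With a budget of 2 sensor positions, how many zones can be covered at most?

6

Choosing P1, P2 covers {Z5, Z1, Z3, Z14, Z2, Z4} — 6 zones.
No choice of 2 sensor positions does better; here Z7 is left uncovered.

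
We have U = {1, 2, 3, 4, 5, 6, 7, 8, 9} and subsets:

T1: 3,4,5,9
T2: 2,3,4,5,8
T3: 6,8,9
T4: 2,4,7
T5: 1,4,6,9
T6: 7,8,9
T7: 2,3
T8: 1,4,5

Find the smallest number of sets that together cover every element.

T2, T4, T5 together cover {1, 2, 3, 4, 5, 6, 7, 8, 9} — every element.
No 2 of the 8 sets cover everything (all 28 pairs fall short), so 3 is minimum.

3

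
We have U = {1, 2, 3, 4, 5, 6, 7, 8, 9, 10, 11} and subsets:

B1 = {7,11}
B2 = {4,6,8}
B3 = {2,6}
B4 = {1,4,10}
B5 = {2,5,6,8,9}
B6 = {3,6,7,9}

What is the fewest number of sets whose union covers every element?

4

B1, B4, B5, B6 together cover {1, 2, 3, 4, 5, 6, 7, 8, 9, 10, 11} — every element.
No 3 of the 6 sets cover everything (all 20 triples fall short), so 4 is minimum.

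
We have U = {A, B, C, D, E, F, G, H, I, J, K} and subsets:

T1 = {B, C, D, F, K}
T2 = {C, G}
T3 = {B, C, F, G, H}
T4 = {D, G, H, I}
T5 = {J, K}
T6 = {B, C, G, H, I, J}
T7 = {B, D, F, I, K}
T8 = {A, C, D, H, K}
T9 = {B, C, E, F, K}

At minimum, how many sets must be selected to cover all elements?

T6, T8, T9 together cover {A, B, C, D, E, F, G, H, I, J, K} — every element.
No 2 of the 9 sets cover everything (all 36 pairs fall short), so 3 is minimum.

3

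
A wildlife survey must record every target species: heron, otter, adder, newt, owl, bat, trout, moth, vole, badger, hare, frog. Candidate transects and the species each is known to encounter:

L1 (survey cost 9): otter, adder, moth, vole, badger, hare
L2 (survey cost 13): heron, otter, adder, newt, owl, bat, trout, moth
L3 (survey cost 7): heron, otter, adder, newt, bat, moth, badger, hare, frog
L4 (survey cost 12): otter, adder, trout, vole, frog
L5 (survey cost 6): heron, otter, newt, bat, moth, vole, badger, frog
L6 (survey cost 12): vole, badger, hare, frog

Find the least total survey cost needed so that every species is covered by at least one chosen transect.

25

L2, L6 cover every species at survey cost 13 + 12 = 25.
Any cover uses at least 2 transects; among all covering selections none totals below 25.
Greedy by coverage-per-survey cost would pick L5, L3, L2 for 26 — worse than the optimum 25.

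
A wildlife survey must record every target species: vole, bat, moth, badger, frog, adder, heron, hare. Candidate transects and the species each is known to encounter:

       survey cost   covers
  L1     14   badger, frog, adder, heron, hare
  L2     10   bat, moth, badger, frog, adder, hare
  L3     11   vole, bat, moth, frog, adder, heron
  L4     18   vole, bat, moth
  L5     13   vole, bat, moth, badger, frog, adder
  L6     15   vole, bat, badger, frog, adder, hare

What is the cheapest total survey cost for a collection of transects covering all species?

21

L2, L3 cover every species at survey cost 10 + 11 = 21.
Any cover uses at least 2 transects; among all covering selections none totals below 21.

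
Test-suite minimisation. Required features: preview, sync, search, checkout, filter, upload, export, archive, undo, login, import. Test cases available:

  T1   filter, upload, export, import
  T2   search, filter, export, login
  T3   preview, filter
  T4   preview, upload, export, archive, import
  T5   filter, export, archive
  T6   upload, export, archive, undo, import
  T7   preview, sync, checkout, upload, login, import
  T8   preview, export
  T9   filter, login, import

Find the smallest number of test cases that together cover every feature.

3

T2, T6, T7 together cover {preview, sync, search, checkout, filter, upload, export, archive, undo, login, import} — every feature.
No 2 of the 9 test cases cover everything (all 36 pairs fall short), so 3 is minimum.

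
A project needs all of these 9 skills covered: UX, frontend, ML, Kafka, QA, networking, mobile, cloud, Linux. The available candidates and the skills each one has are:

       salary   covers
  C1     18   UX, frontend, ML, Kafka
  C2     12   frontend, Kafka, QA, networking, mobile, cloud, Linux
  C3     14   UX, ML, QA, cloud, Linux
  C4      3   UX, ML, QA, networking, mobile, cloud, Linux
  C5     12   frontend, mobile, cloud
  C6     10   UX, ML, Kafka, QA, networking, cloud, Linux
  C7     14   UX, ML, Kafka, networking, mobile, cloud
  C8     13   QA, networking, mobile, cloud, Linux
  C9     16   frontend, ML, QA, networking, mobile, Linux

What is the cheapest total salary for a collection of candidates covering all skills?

C2, C4 cover every skill at salary 12 + 3 = 15.
Any cover uses at least 2 candidates; among all covering selections none totals below 15.

15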